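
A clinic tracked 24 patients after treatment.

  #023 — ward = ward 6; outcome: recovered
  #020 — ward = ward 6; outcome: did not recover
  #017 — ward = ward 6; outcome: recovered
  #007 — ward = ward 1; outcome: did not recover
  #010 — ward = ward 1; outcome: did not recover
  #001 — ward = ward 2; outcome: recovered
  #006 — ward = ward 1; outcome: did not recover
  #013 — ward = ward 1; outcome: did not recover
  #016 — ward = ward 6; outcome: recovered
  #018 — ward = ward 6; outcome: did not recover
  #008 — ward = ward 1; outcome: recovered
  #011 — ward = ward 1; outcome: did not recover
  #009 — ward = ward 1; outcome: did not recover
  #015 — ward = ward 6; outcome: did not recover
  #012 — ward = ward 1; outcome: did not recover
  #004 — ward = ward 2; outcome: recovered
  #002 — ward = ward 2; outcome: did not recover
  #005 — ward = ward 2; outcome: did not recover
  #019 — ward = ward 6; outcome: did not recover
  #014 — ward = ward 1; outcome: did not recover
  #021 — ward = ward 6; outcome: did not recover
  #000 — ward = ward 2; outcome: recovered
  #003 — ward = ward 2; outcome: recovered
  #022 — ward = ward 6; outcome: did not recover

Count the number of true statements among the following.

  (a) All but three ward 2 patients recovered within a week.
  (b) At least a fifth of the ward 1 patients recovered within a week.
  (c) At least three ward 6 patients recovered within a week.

(a) ward 2: |A| = 6, |A ∩ B| = 4; needs |A ∖ B| = 3 — false.
(b) ward 1: |A| = 9, |A ∩ B| = 1; needs |A ∩ B| / |A| ≥ 1/5 — false.
(c) ward 6: |A| = 9, |A ∩ B| = 3; needs |A ∩ B| ≥ 3 — true.

1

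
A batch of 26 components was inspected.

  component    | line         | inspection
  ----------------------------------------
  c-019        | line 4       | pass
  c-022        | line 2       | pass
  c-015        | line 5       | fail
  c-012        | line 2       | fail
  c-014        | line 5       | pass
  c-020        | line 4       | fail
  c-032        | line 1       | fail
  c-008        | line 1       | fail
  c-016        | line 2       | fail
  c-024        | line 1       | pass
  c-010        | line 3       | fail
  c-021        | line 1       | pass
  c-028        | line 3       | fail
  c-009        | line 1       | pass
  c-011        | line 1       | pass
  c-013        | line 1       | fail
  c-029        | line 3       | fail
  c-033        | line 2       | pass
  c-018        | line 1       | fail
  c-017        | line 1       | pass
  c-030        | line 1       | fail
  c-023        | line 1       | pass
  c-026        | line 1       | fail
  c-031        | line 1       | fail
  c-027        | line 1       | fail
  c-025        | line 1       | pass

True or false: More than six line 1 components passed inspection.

'More than six line 1 components passed inspection' holds iff |A ∩ B| > 6.
|A| = 15, |A ∩ B| = 7, |A ∖ B| = 8.
|A ∩ B| = 7, so the statement is true.

True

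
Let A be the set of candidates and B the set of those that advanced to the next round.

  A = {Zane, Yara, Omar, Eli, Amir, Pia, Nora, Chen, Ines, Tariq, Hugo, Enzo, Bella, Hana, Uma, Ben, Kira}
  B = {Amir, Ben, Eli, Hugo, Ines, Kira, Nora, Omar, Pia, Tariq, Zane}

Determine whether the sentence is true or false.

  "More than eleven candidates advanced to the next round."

'More than eleven candidates advanced to the next round' holds iff |A ∩ B| > 11.
|A| = 17, |A ∩ B| = 11, |A ∖ B| = 6.
|A ∩ B| = 11, so the statement is false.

False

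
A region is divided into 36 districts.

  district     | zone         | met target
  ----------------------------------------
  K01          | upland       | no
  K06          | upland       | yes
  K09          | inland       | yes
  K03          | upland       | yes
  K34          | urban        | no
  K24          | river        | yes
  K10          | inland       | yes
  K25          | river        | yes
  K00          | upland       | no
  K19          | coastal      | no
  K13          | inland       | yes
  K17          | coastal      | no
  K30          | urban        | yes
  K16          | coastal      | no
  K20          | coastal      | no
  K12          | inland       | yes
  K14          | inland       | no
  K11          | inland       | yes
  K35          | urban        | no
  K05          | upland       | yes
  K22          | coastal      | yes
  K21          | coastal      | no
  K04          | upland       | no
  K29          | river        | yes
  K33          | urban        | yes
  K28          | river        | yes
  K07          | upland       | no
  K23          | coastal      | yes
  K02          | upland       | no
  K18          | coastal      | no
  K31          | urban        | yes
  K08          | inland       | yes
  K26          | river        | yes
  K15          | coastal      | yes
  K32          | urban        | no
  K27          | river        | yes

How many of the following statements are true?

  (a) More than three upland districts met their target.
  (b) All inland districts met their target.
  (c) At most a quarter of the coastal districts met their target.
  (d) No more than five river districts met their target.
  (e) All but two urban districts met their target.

(a) upland: |A| = 8, |A ∩ B| = 3; needs |A ∩ B| > 3 — false.
(b) inland: |A| = 7, |A ∩ B| = 6; needs A ⊆ B, i.e. every element of A is in B (|A ∖ B| = 0) — false.
(c) coastal: |A| = 9, |A ∩ B| = 3; needs |A ∩ B| / |A| ≤ 1/4 — false.
(d) river: |A| = 6, |A ∩ B| = 6; needs |A ∩ B| ≤ 5 — false.
(e) urban: |A| = 6, |A ∩ B| = 3; needs |A ∖ B| = 2 — false.

0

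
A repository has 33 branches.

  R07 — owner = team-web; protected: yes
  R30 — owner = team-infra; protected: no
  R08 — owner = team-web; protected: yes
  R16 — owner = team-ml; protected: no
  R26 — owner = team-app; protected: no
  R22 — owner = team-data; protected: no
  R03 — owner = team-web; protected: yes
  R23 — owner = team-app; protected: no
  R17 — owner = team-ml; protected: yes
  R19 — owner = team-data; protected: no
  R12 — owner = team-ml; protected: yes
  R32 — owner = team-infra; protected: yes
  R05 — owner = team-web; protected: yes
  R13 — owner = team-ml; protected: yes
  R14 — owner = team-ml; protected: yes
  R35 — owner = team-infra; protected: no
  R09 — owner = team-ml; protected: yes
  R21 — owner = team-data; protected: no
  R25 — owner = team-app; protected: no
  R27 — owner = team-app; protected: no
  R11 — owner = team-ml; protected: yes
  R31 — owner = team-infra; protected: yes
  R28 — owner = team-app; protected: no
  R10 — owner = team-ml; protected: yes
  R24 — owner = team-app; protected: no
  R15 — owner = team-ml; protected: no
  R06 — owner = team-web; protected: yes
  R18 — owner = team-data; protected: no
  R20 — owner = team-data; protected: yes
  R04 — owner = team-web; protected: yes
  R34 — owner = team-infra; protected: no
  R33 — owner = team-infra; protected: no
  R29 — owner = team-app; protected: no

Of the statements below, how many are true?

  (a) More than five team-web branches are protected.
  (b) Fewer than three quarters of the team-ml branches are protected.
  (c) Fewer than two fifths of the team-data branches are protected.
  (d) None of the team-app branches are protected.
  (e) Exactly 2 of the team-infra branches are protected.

(a) team-web: |A| = 6, |A ∩ B| = 6; needs |A ∩ B| > 5 — true.
(b) team-ml: |A| = 9, |A ∩ B| = 7; needs |A ∩ B| / |A| < 3/4 — false.
(c) team-data: |A| = 5, |A ∩ B| = 1; needs |A ∩ B| / |A| < 2/5 — true.
(d) team-app: |A| = 7, |A ∩ B| = 0; needs A ∩ B = ∅ (|A ∩ B| = 0) — true.
(e) team-infra: |A| = 6, |A ∩ B| = 2; needs |A ∩ B| = 2 — true.

4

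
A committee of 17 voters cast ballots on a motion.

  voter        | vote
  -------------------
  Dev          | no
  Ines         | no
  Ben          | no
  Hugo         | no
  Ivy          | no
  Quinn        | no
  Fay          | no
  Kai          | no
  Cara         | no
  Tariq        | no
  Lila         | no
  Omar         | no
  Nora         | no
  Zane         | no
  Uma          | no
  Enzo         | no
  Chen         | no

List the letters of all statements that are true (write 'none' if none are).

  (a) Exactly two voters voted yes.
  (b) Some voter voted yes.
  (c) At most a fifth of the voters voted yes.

|A| = 17, |A ∩ B| = 0, |A ∖ B| = 17.
(a) |A ∩ B| = 2: fails.
(b) A ∩ B ≠ ∅ (|A ∩ B| ≥ 1): fails.
(c) |A ∩ B| / |A| ≤ 1/5: holds.

(c)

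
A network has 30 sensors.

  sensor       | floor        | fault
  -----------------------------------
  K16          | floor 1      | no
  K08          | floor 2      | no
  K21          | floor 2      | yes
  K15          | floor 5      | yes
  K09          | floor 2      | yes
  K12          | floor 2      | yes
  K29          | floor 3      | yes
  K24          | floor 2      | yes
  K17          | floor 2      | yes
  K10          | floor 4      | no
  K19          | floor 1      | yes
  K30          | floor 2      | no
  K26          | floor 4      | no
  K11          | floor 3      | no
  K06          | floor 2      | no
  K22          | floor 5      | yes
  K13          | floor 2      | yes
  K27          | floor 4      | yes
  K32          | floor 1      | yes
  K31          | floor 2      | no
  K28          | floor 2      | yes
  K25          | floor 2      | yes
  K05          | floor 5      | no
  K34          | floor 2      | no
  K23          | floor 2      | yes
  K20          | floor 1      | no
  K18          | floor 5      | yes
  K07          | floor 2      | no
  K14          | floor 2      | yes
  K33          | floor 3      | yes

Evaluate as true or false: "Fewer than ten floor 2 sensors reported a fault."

False

Truth condition: |A ∩ B| < 10.
|A| = 16, |A ∩ B| = 10, |A ∖ B| = 6.
|A ∩ B| = 10, so the statement is false.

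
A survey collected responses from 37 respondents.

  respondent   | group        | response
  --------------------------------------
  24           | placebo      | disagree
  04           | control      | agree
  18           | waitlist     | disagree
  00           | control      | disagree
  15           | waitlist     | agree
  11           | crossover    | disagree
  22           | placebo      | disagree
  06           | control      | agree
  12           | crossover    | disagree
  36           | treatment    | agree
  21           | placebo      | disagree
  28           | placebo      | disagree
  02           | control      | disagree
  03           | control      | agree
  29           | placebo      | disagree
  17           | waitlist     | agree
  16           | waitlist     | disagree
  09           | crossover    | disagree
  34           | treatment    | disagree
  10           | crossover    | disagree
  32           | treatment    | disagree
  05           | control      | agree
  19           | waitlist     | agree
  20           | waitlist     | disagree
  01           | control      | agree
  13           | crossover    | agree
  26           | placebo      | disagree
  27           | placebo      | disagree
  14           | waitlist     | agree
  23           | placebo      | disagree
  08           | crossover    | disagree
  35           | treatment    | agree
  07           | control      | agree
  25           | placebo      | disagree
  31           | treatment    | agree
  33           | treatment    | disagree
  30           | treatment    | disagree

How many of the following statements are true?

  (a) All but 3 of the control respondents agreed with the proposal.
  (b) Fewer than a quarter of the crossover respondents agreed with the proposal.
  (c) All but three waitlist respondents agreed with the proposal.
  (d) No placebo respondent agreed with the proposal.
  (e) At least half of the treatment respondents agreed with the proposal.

3

(a) control: |A| = 8, |A ∩ B| = 6; needs |A ∖ B| = 3 — false.
(b) crossover: |A| = 6, |A ∩ B| = 1; needs |A ∩ B| / |A| < 1/4 — true.
(c) waitlist: |A| = 7, |A ∩ B| = 4; needs |A ∖ B| = 3 — true.
(d) placebo: |A| = 9, |A ∩ B| = 0; needs A ∩ B = ∅ (|A ∩ B| = 0) — true.
(e) treatment: |A| = 7, |A ∩ B| = 3; needs |A ∩ B| ≥ |A ∖ B| — false.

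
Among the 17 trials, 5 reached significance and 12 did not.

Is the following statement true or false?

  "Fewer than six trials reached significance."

True

Truth condition: |A ∩ B| < 6.
|A| = 17, |A ∩ B| = 5, |A ∖ B| = 12.
|A ∩ B| = 5, so the statement is true.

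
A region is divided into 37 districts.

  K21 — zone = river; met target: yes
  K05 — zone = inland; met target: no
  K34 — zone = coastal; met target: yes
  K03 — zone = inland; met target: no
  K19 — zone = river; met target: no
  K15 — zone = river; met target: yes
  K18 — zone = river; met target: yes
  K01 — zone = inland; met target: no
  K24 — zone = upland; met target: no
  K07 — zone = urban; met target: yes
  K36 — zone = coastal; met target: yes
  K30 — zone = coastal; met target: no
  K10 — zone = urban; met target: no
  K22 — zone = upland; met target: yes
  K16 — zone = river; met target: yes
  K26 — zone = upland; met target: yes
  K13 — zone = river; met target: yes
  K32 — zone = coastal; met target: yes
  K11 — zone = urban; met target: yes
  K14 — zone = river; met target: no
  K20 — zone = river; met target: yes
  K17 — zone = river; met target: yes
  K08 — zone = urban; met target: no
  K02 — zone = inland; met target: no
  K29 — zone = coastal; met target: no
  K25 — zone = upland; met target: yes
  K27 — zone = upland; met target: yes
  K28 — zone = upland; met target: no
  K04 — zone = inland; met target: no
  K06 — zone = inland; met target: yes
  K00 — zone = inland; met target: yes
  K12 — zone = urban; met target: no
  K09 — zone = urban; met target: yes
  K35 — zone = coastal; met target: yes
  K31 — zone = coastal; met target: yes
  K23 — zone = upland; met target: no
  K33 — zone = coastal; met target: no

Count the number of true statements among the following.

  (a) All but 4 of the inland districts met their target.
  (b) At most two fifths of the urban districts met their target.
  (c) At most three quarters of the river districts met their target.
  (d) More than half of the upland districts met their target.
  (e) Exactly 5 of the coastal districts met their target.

2

(a) inland: |A| = 7, |A ∩ B| = 2; needs |A ∖ B| = 4 — false.
(b) urban: |A| = 6, |A ∩ B| = 3; needs |A ∩ B| / |A| ≤ 2/5 — false.
(c) river: |A| = 9, |A ∩ B| = 7; needs |A ∩ B| / |A| ≤ 3/4 — false.
(d) upland: |A| = 7, |A ∩ B| = 4; needs |A ∩ B| > |A ∖ B| — true.
(e) coastal: |A| = 8, |A ∩ B| = 5; needs |A ∩ B| = 5 — true.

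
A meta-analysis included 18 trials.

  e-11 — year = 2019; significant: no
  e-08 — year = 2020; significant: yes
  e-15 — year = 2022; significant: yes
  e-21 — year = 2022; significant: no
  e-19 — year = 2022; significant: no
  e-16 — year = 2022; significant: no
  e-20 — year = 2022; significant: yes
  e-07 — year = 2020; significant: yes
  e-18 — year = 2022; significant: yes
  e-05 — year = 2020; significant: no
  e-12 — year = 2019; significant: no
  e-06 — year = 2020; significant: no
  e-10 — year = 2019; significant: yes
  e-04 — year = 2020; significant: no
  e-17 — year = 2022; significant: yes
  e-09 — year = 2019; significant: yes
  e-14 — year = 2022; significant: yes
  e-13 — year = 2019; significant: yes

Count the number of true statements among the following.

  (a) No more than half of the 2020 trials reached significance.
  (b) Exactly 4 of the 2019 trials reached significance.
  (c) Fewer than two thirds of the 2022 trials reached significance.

(a) 2020: |A| = 5, |A ∩ B| = 2; needs |A ∩ B| ≤ |A ∖ B| — true.
(b) 2019: |A| = 5, |A ∩ B| = 3; needs |A ∩ B| = 4 — false.
(c) 2022: |A| = 8, |A ∩ B| = 5; needs |A ∩ B| / |A| < 2/3 — true.

2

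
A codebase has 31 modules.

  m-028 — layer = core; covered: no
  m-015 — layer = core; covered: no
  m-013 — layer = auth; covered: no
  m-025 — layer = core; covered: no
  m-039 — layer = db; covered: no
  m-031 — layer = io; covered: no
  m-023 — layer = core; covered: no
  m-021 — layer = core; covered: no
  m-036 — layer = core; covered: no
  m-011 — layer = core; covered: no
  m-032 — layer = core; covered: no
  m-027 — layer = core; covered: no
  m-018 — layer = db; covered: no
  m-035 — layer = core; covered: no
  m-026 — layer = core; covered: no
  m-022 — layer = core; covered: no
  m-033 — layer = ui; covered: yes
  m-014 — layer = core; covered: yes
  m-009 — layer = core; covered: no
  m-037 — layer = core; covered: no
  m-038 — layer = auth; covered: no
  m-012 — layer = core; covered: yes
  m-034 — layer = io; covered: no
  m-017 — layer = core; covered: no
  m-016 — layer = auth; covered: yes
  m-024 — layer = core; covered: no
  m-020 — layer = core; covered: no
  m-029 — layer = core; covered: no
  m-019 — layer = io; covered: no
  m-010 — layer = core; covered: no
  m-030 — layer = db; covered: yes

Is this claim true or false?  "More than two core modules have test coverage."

Truth condition: |A ∩ B| > 2.
|A| = 21, |A ∩ B| = 2, |A ∖ B| = 19.
|A ∩ B| = 2, so the statement is false.

False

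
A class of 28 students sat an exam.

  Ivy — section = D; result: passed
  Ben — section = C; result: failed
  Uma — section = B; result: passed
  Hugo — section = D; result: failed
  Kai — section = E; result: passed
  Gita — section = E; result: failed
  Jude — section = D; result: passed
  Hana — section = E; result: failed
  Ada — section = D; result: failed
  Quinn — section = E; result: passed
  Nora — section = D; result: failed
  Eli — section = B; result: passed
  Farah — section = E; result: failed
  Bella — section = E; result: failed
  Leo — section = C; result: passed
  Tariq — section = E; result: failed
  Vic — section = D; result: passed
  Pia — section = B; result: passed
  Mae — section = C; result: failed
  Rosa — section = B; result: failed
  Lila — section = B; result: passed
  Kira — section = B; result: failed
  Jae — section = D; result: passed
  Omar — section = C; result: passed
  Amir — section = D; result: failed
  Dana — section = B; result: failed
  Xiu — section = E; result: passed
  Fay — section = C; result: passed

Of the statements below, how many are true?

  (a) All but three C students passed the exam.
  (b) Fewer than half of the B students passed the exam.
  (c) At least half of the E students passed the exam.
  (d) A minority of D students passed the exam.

(a) C: |A| = 5, |A ∩ B| = 3; needs |A ∖ B| = 3 — false.
(b) B: |A| = 7, |A ∩ B| = 4; needs |A ∩ B| < |A ∖ B| — false.
(c) E: |A| = 8, |A ∩ B| = 3; needs |A ∩ B| ≥ |A ∖ B| — false.
(d) D: |A| = 8, |A ∩ B| = 4; needs |A ∩ B| < |A ∖ B| — false.

0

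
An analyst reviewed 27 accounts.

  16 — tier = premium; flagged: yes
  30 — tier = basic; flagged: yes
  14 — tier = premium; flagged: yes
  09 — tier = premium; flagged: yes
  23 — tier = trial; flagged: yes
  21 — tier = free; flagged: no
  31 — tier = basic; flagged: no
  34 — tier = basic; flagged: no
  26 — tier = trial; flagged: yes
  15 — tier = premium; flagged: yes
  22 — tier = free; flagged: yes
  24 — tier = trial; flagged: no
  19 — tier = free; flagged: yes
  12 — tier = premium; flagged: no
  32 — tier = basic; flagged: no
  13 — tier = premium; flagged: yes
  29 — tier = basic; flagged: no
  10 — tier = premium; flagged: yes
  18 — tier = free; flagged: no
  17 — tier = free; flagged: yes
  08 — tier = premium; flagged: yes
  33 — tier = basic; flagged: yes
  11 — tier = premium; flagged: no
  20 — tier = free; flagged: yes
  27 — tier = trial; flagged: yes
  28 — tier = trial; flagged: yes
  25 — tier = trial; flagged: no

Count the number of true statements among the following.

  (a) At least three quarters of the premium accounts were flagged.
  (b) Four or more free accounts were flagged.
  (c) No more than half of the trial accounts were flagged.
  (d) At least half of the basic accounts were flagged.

(a) premium: |A| = 9, |A ∩ B| = 7; needs |A ∩ B| / |A| ≥ 3/4 — true.
(b) free: |A| = 6, |A ∩ B| = 4; needs |A ∩ B| ≥ 4 — true.
(c) trial: |A| = 6, |A ∩ B| = 4; needs |A ∩ B| ≤ |A ∖ B| — false.
(d) basic: |A| = 6, |A ∩ B| = 2; needs |A ∩ B| ≥ |A ∖ B| — false.

2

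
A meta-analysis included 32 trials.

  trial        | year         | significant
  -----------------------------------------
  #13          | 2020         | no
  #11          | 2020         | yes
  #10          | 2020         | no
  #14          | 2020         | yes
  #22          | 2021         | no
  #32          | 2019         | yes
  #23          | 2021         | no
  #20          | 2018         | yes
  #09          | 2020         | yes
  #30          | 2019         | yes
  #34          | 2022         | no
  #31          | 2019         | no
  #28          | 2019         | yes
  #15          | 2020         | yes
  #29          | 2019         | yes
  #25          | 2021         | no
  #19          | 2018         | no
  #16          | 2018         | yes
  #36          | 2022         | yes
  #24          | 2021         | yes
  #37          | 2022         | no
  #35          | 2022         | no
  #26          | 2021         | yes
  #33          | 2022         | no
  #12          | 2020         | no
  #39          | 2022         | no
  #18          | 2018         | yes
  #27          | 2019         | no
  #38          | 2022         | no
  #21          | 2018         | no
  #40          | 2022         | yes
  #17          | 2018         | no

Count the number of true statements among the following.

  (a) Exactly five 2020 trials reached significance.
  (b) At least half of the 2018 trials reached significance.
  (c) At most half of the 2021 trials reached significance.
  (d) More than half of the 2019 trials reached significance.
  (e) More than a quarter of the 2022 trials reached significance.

(a) 2020: |A| = 7, |A ∩ B| = 4; needs |A ∩ B| = 5 — false.
(b) 2018: |A| = 6, |A ∩ B| = 3; needs |A ∩ B| ≥ |A ∖ B| — true.
(c) 2021: |A| = 5, |A ∩ B| = 2; needs |A ∩ B| ≤ |A ∖ B| — true.
(d) 2019: |A| = 6, |A ∩ B| = 4; needs |A ∩ B| > |A ∖ B| — true.
(e) 2022: |A| = 8, |A ∩ B| = 2; needs |A ∩ B| / |A| > 1/4 — false.

3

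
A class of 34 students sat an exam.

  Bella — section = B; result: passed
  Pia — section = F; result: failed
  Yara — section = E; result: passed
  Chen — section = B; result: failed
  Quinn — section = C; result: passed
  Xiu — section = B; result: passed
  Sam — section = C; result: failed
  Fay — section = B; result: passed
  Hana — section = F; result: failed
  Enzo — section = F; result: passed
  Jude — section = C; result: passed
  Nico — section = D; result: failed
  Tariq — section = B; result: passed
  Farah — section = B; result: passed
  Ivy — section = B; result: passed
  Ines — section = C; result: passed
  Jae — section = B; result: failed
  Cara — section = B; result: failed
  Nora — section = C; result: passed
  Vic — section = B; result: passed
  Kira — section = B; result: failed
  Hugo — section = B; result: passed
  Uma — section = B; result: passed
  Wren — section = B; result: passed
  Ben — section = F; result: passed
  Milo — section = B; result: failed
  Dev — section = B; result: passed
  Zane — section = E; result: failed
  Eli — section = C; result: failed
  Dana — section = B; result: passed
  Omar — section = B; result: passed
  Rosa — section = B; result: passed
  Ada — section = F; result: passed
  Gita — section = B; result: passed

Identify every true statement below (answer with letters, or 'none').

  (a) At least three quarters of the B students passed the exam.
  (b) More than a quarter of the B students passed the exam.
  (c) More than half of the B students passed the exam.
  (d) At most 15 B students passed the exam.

|A| = 20, |A ∩ B| = 15, |A ∖ B| = 5.
(a) |A ∩ B| / |A| ≥ 3/4: holds.
(b) |A ∩ B| / |A| > 1/4: holds.
(c) |A ∩ B| > |A ∖ B|: holds.
(d) |A ∩ B| ≤ 15: holds.

(a), (b), (c), (d)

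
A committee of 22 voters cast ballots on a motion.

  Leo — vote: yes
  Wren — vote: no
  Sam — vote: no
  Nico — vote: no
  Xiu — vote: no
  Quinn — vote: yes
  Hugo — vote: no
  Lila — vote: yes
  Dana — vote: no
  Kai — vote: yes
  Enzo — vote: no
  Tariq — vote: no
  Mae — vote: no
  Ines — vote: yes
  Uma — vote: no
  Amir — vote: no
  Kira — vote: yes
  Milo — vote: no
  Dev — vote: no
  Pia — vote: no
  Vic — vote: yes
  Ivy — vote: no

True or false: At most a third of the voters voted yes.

'At most a third of the voters voted yes' holds iff |A ∩ B| / |A| ≤ 1/3.
|A| = 22, |A ∩ B| = 7, |A ∖ B| = 15.
|A ∩ B|/|A| = 7/22, so the statement is true.

True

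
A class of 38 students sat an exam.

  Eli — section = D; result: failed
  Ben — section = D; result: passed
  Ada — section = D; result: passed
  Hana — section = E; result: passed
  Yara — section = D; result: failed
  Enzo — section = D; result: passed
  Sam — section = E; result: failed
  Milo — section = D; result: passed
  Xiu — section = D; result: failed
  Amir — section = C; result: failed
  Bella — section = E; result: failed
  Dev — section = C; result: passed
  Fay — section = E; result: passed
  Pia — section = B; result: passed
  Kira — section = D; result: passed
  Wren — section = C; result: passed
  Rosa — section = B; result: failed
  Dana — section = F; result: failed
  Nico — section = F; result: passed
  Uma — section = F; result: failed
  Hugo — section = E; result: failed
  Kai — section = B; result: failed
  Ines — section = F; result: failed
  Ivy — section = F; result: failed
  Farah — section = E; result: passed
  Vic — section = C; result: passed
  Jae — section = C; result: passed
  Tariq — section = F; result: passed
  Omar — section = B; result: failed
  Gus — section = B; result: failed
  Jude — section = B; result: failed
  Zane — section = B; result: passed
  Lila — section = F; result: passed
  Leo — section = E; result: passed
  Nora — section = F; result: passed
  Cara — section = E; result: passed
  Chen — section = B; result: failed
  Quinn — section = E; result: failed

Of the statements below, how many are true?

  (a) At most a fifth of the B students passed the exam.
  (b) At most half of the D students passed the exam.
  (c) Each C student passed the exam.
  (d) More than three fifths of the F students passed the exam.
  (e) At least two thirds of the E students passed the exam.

(a) B: |A| = 8, |A ∩ B| = 2; needs |A ∩ B| / |A| ≤ 1/5 — false.
(b) D: |A| = 8, |A ∩ B| = 5; needs |A ∩ B| ≤ |A ∖ B| — false.
(c) C: |A| = 5, |A ∩ B| = 4; needs A ⊆ B, i.e. every element of A is in B (|A ∖ B| = 0) — false.
(d) F: |A| = 8, |A ∩ B| = 4; needs |A ∩ B| / |A| > 3/5 — false.
(e) E: |A| = 9, |A ∩ B| = 5; needs |A ∩ B| / |A| ≥ 2/3 — false.

0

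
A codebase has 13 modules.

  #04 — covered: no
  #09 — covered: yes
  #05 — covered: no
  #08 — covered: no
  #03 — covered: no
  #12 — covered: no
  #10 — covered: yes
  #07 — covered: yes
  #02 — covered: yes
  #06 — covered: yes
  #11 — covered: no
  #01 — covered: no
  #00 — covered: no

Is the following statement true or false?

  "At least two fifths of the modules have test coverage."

False

Truth condition: |A ∩ B| / |A| ≥ 2/5.
A (the restrictor) = {#04, #09, #05, #08, #03, #12, #10, #07, #02, #06, #11, #01, #00}, |A| = 13.
A ∩ B = {#09, #10, #07, #02, #06}, so |A ∩ B| = 5.
A ∖ B = {#04, #05, #08, #03, #12, #11, #01, #00}, so |A ∖ B| = 8.
|A ∩ B|/|A| = 5/13, so the statement is false.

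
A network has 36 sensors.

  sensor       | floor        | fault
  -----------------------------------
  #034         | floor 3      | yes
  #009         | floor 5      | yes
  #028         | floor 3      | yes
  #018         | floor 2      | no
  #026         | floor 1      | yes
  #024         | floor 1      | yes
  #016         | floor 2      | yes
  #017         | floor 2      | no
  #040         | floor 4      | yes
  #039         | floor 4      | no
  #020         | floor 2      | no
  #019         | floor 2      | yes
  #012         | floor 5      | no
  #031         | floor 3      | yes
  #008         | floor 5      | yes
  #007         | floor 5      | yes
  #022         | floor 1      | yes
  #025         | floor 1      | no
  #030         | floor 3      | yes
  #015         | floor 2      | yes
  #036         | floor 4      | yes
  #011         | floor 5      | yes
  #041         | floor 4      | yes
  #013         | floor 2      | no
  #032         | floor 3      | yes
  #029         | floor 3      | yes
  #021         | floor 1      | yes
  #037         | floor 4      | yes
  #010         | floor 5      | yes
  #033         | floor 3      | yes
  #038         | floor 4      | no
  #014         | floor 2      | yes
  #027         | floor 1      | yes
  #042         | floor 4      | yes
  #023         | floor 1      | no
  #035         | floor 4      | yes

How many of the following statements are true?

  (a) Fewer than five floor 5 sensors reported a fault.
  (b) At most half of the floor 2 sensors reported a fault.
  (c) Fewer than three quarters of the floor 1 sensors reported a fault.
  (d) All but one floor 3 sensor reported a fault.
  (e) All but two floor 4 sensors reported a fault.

(a) floor 5: |A| = 6, |A ∩ B| = 5; needs |A ∩ B| < 5 — false.
(b) floor 2: |A| = 8, |A ∩ B| = 4; needs |A ∩ B| ≤ |A ∖ B| — true.
(c) floor 1: |A| = 7, |A ∩ B| = 5; needs |A ∩ B| / |A| < 3/4 — true.
(d) floor 3: |A| = 7, |A ∩ B| = 7; needs |A ∖ B| = 1 — false.
(e) floor 4: |A| = 8, |A ∩ B| = 6; needs |A ∖ B| = 2 — true.

3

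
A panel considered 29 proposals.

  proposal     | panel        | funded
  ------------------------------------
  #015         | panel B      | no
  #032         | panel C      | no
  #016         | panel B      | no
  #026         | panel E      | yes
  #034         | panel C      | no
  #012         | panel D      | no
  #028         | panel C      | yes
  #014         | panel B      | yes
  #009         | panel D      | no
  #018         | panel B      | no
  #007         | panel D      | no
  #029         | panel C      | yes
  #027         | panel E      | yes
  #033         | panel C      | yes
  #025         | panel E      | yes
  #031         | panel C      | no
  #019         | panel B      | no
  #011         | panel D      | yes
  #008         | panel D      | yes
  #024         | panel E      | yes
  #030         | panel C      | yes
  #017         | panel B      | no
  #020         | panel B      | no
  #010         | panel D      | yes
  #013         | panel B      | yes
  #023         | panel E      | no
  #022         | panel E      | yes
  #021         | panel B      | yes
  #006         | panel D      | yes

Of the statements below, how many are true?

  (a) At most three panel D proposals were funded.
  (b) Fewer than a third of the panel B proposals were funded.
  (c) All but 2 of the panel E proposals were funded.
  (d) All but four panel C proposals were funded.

(a) panel D: |A| = 7, |A ∩ B| = 4; needs |A ∩ B| ≤ 3 — false.
(b) panel B: |A| = 9, |A ∩ B| = 3; needs |A ∩ B| / |A| < 1/3 — false.
(c) panel E: |A| = 6, |A ∩ B| = 5; needs |A ∖ B| = 2 — false.
(d) panel C: |A| = 7, |A ∩ B| = 4; needs |A ∖ B| = 4 — false.

0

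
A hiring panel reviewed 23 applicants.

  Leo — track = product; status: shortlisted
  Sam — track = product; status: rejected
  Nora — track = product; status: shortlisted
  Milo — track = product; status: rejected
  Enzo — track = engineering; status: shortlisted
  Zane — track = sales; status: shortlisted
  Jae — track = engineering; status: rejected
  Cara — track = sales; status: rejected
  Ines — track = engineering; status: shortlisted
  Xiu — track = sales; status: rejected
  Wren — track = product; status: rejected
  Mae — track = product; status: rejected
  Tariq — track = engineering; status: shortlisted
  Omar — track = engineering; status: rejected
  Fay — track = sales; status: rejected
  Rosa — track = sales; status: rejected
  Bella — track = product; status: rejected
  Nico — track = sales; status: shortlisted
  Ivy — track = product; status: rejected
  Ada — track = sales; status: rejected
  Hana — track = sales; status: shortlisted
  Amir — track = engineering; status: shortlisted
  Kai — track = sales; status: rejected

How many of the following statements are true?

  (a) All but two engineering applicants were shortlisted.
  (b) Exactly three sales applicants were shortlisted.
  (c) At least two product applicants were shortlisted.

(a) engineering: |A| = 6, |A ∩ B| = 4; needs |A ∖ B| = 2 — true.
(b) sales: |A| = 9, |A ∩ B| = 3; needs |A ∩ B| = 3 — true.
(c) product: |A| = 8, |A ∩ B| = 2; needs |A ∩ B| ≥ 2 — true.

3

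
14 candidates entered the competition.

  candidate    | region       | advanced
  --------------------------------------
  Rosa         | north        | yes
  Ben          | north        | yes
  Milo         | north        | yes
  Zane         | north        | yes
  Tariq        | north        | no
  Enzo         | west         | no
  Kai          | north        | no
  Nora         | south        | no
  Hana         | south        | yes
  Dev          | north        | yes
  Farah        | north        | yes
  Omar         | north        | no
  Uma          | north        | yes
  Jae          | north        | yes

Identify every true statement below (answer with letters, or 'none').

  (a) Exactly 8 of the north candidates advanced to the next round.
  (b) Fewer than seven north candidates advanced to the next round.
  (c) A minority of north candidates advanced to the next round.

|A| = 11, |A ∩ B| = 8, |A ∖ B| = 3.
(a) |A ∩ B| = 8: holds.
(b) |A ∩ B| < 7: fails.
(c) |A ∩ B| < |A ∖ B|: fails.

(a)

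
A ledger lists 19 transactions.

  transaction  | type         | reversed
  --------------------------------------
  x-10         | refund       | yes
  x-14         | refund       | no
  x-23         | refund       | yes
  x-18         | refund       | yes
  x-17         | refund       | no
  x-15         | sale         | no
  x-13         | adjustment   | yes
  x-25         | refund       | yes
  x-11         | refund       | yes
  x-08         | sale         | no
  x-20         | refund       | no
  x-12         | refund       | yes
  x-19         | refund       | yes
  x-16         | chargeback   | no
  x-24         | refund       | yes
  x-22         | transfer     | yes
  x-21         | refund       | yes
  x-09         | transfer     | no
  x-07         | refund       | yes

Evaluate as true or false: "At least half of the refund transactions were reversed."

True

'At least half of the refund transactions were reversed' holds iff |A ∩ B| ≥ |A ∖ B|.
A (the restrictor) = {x-10, x-14, x-23, x-18, x-17, x-25, x-11, x-20, x-12, x-19, x-24, x-21, x-07}, |A| = 13.
A ∩ B = {x-10, x-23, x-18, x-25, x-11, x-12, x-19, x-24, x-21, x-07}, so |A ∩ B| = 10.
A ∖ B = {x-14, x-17, x-20}, so |A ∖ B| = 3.
10 > 3, so the statement is true.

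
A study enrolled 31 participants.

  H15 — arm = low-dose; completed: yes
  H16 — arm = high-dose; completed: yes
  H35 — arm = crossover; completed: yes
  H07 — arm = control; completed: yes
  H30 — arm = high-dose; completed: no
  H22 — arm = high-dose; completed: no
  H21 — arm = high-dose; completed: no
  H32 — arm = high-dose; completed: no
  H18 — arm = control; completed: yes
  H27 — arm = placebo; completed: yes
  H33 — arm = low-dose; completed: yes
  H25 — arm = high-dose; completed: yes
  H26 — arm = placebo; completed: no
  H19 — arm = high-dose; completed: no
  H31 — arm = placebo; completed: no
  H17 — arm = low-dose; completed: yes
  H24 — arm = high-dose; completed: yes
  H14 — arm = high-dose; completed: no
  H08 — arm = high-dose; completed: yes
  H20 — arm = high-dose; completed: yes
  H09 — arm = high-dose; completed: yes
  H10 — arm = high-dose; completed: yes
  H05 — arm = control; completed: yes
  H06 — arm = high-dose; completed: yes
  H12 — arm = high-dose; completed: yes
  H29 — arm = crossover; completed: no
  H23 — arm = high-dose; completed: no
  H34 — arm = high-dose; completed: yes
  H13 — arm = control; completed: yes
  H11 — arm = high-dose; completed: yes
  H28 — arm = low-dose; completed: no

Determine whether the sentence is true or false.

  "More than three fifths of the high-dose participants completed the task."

The determiner here denotes the relation: |A ∩ B| / |A| > 3/5.
|A| = 18, |A ∩ B| = 11, |A ∖ B| = 7.
|A ∩ B|/|A| = 11/18, so the statement is true.

True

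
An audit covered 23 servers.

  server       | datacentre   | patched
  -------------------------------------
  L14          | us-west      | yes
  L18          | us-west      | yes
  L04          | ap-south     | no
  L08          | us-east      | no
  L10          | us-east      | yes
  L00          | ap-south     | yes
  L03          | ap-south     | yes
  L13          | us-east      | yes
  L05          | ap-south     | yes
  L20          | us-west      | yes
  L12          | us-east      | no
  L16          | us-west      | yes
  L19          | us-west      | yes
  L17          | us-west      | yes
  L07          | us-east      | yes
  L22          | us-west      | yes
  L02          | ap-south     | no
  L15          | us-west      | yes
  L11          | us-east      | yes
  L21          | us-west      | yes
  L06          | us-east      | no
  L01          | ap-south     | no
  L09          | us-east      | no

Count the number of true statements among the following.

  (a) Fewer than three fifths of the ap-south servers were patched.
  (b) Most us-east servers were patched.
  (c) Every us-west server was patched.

(a) ap-south: |A| = 6, |A ∩ B| = 3; needs |A ∩ B| / |A| < 3/5 — true.
(b) us-east: |A| = 8, |A ∩ B| = 4; needs |A ∩ B| > |A ∖ B| — false.
(c) us-west: |A| = 9, |A ∩ B| = 9; needs A ⊆ B, i.e. every element of A is in B (|A ∖ B| = 0) — true.

2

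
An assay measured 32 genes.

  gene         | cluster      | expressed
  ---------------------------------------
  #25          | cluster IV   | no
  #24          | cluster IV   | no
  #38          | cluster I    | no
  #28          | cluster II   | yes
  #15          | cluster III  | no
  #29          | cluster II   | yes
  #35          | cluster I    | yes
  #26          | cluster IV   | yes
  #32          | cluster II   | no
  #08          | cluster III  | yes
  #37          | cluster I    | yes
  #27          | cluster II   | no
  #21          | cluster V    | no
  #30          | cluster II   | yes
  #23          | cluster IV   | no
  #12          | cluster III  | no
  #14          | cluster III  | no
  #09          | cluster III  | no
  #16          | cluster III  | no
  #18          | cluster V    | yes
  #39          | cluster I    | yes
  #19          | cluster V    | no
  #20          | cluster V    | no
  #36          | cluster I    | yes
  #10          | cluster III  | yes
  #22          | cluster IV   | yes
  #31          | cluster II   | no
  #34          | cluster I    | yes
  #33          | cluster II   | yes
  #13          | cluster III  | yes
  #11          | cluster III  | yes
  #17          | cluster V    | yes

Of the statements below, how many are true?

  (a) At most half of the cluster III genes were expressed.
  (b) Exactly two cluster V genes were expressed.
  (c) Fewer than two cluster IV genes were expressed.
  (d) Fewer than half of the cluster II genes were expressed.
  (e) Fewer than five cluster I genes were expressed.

(a) cluster III: |A| = 9, |A ∩ B| = 4; needs |A ∩ B| ≤ |A ∖ B| — true.
(b) cluster V: |A| = 5, |A ∩ B| = 2; needs |A ∩ B| = 2 — true.
(c) cluster IV: |A| = 5, |A ∩ B| = 2; needs |A ∩ B| < 2 — false.
(d) cluster II: |A| = 7, |A ∩ B| = 4; needs |A ∩ B| < |A ∖ B| — false.
(e) cluster I: |A| = 6, |A ∩ B| = 5; needs |A ∩ B| < 5 — false.

2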